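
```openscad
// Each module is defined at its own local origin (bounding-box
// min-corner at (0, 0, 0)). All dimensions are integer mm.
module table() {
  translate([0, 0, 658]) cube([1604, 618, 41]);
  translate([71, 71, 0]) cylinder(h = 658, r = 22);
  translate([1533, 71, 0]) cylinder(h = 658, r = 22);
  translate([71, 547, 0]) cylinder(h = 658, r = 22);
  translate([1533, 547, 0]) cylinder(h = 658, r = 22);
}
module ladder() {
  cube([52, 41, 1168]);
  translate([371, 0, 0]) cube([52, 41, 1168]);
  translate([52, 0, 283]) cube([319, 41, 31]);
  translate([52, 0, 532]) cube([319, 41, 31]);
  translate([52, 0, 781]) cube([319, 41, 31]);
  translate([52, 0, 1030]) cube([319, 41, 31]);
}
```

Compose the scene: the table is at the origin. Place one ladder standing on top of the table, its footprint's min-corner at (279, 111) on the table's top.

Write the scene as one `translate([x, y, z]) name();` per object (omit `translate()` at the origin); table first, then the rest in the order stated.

table();
translate([279, 111, 699]) ladder();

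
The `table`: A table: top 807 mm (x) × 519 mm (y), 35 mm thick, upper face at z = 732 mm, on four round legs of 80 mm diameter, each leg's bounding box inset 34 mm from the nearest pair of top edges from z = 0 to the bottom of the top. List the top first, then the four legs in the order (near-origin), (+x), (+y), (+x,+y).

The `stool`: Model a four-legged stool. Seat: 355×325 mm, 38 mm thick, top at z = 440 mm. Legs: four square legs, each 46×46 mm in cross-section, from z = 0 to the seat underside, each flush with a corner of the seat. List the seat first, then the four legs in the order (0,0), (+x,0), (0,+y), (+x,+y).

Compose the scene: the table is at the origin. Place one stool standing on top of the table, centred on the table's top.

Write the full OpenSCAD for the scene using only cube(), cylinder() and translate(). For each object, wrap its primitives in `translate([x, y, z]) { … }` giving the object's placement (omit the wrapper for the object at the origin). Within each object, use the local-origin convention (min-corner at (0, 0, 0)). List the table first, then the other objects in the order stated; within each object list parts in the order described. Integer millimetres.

translate([0, 0, 697]) cube([807, 519, 35]);
translate([74, 74, 0]) cylinder(h = 697, r = 40);
translate([733, 74, 0]) cylinder(h = 697, r = 40);
translate([74, 445, 0]) cylinder(h = 697, r = 40);
translate([733, 445, 0]) cylinder(h = 697, r = 40);
translate([226, 97, 732]) {
  translate([0, 0, 402]) cube([355, 325, 38]);
  cube([46, 46, 402]);
  translate([309, 0, 0]) cube([46, 46, 402]);
  translate([0, 279, 0]) cube([46, 46, 402]);
  translate([309, 279, 0]) cube([46, 46, 402]);
}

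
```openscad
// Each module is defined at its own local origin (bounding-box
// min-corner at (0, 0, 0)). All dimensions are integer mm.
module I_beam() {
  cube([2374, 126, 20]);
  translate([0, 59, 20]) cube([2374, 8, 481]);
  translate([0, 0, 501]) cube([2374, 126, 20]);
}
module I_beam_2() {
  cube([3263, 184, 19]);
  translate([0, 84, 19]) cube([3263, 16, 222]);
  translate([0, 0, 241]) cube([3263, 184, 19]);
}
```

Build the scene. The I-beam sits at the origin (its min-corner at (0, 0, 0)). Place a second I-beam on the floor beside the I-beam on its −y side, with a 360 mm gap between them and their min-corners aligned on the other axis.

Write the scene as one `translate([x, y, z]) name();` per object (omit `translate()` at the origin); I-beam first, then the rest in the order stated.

I_beam();
translate([0, -544, 0]) I_beam_2();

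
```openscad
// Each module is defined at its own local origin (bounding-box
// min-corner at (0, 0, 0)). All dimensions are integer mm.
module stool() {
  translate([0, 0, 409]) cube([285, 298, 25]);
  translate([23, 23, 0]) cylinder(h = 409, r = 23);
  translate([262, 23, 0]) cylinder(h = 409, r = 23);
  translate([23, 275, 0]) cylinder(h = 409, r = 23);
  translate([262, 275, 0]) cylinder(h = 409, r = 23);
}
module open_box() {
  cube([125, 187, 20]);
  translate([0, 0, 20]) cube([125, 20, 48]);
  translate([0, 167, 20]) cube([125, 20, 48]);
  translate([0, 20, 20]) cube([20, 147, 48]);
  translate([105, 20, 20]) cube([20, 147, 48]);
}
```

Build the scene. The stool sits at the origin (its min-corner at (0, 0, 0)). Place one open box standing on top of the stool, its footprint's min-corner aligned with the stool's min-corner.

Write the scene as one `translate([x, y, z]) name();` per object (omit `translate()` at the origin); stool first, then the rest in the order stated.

stool();
translate([0, 0, 434]) open_box();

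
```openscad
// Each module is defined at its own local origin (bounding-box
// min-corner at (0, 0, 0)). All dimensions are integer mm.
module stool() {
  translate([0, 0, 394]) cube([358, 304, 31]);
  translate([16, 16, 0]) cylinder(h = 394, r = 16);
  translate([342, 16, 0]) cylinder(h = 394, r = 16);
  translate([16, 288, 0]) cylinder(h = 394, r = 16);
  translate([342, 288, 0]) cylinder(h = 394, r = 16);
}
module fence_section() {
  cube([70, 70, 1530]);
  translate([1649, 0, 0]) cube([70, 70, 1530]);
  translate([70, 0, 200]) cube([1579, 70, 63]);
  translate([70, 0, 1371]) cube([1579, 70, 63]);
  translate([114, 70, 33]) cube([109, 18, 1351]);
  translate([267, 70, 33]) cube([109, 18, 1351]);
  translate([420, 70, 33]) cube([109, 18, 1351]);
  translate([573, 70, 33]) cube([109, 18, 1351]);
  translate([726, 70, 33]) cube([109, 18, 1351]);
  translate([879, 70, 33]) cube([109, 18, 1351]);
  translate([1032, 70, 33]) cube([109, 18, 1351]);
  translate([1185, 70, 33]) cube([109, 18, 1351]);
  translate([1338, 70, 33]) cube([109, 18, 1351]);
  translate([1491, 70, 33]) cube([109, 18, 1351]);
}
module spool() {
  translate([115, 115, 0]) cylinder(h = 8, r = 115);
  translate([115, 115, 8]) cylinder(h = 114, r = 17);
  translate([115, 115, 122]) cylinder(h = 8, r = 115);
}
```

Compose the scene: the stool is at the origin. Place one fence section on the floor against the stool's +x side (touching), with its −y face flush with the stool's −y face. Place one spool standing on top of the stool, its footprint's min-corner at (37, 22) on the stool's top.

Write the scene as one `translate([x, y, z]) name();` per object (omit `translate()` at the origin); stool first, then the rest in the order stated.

stool();
translate([358, 0, 0]) fence_section();
translate([37, 22, 425]) spool();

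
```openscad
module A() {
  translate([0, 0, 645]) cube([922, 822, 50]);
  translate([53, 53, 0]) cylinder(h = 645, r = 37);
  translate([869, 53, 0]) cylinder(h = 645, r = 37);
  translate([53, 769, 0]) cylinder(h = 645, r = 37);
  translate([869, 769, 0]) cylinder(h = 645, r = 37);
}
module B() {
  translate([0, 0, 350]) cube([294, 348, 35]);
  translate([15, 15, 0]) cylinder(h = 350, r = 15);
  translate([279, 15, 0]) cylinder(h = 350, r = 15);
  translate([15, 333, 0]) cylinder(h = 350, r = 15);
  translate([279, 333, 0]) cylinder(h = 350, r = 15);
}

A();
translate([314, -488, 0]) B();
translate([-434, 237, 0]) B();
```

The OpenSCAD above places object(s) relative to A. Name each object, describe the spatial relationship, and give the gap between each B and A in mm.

Each stool's nearest face is 140 mm from the table's bounding box.

A is a table. B is a stool. Two stools sit around the table at the −y, −x sides. The gap between each stool and the table is 140 mm.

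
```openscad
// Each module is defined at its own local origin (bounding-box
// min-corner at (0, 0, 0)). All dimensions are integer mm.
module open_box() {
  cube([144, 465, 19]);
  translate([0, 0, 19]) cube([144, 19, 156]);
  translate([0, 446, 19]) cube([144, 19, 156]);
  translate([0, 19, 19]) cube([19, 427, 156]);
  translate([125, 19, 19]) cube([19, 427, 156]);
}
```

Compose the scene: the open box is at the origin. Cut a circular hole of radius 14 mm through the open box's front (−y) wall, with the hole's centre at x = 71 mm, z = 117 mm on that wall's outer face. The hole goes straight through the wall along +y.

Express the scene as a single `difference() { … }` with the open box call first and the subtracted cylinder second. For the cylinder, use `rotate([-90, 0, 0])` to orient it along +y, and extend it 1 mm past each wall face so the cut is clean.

difference() {
  open_box();
  translate([71, -1, 117]) rotate([-90, 0, 0]) cylinder(h = 21, r = 14);
}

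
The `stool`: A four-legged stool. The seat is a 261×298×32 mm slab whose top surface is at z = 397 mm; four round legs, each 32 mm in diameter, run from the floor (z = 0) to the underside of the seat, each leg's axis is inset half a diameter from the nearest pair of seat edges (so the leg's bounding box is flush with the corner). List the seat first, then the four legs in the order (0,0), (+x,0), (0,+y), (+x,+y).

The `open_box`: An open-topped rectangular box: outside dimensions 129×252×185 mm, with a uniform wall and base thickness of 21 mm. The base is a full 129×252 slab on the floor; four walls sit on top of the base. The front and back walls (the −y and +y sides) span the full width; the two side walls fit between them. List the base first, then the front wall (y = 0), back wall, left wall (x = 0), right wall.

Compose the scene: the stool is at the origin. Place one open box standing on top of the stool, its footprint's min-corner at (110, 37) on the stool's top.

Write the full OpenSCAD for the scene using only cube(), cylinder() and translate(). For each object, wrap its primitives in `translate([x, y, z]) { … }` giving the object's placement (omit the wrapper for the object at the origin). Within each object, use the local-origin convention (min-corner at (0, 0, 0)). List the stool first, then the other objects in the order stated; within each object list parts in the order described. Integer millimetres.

translate([0, 0, 365]) cube([261, 298, 32]);
translate([16, 16, 0]) cylinder(h = 365, r = 16);
translate([245, 16, 0]) cylinder(h = 365, r = 16);
translate([16, 282, 0]) cylinder(h = 365, r = 16);
translate([245, 282, 0]) cylinder(h = 365, r = 16);
translate([110, 37, 397]) {
  cube([129, 252, 21]);
  translate([0, 0, 21]) cube([129, 21, 164]);
  translate([0, 231, 21]) cube([129, 21, 164]);
  translate([0, 21, 21]) cube([21, 210, 164]);
  translate([108, 21, 21]) cube([21, 210, 164]);
}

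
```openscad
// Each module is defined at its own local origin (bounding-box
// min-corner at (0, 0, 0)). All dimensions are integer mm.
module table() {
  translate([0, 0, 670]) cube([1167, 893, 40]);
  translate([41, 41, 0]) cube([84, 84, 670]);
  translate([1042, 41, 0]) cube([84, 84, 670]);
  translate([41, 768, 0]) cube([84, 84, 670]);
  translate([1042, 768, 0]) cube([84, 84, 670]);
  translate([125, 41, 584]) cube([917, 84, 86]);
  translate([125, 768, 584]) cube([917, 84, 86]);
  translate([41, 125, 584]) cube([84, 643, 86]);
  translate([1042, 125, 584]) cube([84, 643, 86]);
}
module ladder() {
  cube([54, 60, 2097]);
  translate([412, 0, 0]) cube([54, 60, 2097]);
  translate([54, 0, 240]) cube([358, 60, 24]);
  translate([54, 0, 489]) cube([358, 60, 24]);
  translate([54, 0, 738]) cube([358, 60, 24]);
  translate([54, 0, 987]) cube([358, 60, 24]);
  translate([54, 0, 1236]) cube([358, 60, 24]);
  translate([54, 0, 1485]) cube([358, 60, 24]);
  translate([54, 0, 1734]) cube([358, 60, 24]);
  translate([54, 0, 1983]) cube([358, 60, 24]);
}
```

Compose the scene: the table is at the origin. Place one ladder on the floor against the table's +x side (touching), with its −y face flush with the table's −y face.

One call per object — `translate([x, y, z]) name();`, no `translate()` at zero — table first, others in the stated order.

table();
translate([1167, 0, 0]) ladder();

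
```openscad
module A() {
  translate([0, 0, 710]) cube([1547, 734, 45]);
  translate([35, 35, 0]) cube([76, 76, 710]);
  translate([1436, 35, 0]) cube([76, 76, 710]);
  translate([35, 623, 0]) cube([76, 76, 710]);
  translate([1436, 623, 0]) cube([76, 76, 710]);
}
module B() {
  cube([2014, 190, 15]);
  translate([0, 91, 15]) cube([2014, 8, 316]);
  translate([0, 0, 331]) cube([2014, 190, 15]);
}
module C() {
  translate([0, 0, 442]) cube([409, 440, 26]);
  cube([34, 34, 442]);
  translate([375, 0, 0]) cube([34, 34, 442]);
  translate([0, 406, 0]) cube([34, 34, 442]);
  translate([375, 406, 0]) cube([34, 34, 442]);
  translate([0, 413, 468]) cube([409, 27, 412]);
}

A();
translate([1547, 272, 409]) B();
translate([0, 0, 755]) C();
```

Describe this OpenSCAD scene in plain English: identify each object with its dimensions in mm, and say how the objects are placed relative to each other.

A is a rectangular dining table. The top is 1547×734×45 mm with its upper surface at z = 755 mm. It stands on four 76×76 mm square legs, each inset 35 mm from the nearest pair of top edges, running from the floor to the underside of the top.

B is an I-beam lying along x, 2014 mm long. Overall section height 346 mm. Two flanges 190 mm wide (y) and 15 mm thick, one on the floor and one at the top; a web 8 mm thick runs between them, centred on the flange width.

C is a chair: 409×440 mm seat, 26 mm thick, top at z = 468 mm, on four 34 mm square corner legs flush with the seat edges. A 27 mm thick backrest slab spans the full seat width, extending 412 mm above the seat top, its back face flush with the seat's +y edge.

The I-beam is beside the table with their tops flush at z = 755. The chair is on top of the table.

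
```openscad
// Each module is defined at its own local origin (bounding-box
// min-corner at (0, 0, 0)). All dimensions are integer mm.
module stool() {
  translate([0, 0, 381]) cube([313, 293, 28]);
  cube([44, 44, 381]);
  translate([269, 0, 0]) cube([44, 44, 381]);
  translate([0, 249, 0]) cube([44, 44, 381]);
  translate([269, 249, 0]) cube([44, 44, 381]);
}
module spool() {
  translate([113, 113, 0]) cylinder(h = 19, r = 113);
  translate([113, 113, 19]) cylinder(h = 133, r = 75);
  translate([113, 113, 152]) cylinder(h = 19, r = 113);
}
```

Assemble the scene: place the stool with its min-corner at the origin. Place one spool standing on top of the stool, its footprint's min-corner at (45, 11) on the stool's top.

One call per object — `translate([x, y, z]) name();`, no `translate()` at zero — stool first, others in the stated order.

stool();
translate([45, 11, 409]) spool();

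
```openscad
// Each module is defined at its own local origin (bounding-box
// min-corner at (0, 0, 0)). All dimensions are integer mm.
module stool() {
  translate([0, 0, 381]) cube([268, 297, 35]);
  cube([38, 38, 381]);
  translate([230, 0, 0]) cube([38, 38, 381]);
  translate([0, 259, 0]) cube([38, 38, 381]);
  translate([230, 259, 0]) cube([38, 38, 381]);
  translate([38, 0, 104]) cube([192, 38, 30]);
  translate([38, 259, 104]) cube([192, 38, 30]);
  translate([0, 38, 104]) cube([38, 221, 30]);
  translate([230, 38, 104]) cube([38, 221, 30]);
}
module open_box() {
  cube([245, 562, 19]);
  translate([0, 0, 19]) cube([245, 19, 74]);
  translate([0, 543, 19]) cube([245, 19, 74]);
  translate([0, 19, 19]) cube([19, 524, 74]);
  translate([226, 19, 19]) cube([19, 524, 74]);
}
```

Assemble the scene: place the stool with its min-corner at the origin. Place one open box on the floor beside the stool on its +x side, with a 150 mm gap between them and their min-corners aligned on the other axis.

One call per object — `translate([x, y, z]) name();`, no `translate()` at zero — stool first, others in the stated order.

stool();
translate([418, 0, 0]) open_box();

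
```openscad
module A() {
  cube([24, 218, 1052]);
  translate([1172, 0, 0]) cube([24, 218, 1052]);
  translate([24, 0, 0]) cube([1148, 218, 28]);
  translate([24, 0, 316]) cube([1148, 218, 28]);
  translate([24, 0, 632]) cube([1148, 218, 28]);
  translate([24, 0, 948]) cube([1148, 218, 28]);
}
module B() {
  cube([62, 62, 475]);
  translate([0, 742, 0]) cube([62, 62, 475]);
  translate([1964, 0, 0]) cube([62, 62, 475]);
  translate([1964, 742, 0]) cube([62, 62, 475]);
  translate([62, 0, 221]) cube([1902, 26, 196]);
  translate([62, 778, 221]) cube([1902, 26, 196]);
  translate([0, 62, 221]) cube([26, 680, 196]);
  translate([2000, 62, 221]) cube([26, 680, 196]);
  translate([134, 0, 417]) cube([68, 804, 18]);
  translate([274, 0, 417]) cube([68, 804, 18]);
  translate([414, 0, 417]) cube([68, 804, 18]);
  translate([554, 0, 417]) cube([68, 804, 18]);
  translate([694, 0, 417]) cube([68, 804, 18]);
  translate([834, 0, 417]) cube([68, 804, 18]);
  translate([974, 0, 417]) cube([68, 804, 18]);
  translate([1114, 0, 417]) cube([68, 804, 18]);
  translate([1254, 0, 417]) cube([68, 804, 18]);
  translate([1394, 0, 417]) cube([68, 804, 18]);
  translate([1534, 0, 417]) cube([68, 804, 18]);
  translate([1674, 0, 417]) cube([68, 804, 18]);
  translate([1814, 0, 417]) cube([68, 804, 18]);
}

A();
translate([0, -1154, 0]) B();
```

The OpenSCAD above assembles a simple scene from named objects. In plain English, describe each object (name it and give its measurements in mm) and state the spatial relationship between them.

A is an open bookshelf. Two side panels, each 24 mm thick, 218 mm deep and 1052 mm tall, stand 1196 mm apart (outside-to-outside). Between them sit 4 shelves, each 28 mm thick and 218 mm deep, spanning the full gap between the sides. The bottom shelf rests on the floor (its underside at z = 0) and the clear gap between one shelf's top and the next shelf's underside is 288 mm.

B is a bed frame 2026 mm long (x) by 804 mm wide (y). Four 62×62 mm corner posts, 475 mm tall, at the corners of the footprint. Four rails of 26 mm thickness and 196 mm height run between adjacent posts with their undersides at z = 221 mm, their outer faces flush with the outside of the frame (the two x-running rails run between the posts' inner faces; the two y-running rails run between the posts' inner faces). 13 slats, each 68 mm wide (x) and 18 mm thick, lie across the top of the two x-running rails, running the full 804 mm width of the frame in y; the slats are evenly spaced along x between the inner faces of the end posts with equal gaps (rounded down to the nearest mm) at the −x end and between each pair — any rounding remainder accumulates at the +x end.

The bed frame is on the floor beside the bookshelf on its −y side.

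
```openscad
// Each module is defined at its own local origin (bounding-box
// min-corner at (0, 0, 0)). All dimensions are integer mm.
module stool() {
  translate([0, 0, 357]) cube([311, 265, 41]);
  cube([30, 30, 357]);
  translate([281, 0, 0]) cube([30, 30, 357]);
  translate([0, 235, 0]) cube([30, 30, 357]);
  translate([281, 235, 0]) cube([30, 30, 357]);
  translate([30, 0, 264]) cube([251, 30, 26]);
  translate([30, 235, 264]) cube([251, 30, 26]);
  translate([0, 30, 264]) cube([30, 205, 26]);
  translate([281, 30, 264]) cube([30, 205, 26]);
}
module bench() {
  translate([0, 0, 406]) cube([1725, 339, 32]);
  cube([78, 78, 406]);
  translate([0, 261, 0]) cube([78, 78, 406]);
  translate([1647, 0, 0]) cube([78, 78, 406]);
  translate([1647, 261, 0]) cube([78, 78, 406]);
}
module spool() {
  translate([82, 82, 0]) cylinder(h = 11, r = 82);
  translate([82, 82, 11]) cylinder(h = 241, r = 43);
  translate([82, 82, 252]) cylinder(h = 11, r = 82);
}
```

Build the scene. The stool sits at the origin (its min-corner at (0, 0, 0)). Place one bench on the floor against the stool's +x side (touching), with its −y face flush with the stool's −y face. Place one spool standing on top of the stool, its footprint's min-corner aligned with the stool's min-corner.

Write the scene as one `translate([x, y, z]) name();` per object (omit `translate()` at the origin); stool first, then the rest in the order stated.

stool();
translate([311, 0, 0]) bench();
translate([0, 0, 398]) spool();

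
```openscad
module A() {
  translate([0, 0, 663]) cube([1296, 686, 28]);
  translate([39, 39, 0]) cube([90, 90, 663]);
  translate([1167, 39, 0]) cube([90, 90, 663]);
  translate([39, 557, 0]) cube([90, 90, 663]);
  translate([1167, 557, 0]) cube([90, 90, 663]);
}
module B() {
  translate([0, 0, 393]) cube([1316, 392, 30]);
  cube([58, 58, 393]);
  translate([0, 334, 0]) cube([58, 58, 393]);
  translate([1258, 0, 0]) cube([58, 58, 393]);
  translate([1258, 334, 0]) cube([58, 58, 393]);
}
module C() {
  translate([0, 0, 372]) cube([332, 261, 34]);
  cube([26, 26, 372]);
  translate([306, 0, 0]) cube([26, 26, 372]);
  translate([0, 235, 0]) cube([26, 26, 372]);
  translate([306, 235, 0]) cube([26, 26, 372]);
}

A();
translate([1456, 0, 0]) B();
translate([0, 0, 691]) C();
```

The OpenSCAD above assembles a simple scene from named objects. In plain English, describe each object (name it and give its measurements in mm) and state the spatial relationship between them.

A is a rectangular dining table. The top is 1296×686×28 mm with its upper surface at z = 691 mm. It stands on four 90×90 mm square legs, each inset 39 mm from the nearest pair of top edges, running from the floor to the underside of the top.

B is a long wooden bench with a 1316 mm (x) × 392 mm (y) seat, 30 mm thick, its top surface 423 mm above the floor. Four 58 mm square legs at the seat corners, flush with the edges, run from z = 0 to the seat underside.

C is a four-legged stool. The seat is 332×261 mm, 34 mm thick, top at z = 406 mm. It stands on four square legs, each 26×26 mm in cross-section, from z = 0 to the seat underside, each flush with a corner of the seat.

The bench is on the floor beside the table on its +x side. The stool is on top of the table.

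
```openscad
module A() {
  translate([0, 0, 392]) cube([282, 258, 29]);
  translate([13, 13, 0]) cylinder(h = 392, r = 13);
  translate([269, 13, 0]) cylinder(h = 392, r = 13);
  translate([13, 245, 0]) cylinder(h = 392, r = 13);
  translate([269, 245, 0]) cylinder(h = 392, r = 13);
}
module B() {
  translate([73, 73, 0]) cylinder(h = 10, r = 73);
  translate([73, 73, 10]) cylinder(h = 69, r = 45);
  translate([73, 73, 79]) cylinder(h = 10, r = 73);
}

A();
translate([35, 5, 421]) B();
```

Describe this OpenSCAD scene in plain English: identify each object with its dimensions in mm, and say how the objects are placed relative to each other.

A is a four-legged stool. The seat is 282×258 mm, 29 mm thick, top at z = 421 mm. It stands on four round legs, each 26 mm in diameter, from z = 0 to the seat underside, each leg's axis is inset half a diameter from the nearest pair of seat edges (so the leg's bounding box is flush with the corner).

B is a spool: two coaxial disc flanges of radius 73 mm and thickness 10 mm, joined by a core cylinder of radius 45 mm and height 69 mm. The lower flange rests on z = 0 and the three cylinders share a vertical axis.

The spool is on top of the stool.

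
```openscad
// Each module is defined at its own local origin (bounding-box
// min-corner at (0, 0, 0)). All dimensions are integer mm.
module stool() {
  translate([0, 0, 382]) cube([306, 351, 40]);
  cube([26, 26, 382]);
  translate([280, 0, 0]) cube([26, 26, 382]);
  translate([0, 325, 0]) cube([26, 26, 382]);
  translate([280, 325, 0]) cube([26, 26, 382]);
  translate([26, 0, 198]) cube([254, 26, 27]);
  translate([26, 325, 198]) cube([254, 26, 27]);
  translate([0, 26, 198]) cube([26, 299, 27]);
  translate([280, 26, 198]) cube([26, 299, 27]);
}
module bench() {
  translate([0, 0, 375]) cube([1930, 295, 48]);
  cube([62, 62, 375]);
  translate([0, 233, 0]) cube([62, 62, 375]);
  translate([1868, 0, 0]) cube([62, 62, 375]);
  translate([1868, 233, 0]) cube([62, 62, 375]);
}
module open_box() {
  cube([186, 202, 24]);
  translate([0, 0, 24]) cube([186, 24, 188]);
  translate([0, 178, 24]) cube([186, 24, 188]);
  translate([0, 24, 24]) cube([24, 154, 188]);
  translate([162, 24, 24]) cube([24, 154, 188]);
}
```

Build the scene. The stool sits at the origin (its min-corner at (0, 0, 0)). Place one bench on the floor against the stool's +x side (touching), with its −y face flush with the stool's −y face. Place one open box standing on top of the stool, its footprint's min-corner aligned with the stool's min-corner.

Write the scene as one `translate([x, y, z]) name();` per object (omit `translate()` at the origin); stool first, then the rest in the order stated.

stool();
translate([306, 0, 0]) bench();
translate([0, 0, 422]) open_box();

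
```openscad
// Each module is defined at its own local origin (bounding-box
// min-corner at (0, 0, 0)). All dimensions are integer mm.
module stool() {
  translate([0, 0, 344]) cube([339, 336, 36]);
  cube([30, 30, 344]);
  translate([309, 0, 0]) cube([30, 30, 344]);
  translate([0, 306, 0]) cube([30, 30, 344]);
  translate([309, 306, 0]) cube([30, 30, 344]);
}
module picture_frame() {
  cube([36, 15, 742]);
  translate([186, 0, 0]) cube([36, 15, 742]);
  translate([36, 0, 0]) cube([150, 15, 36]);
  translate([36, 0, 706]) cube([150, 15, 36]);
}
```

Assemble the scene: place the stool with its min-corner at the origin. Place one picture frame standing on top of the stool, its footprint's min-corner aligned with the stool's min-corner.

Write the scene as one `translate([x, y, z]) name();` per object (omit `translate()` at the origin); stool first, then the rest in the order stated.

stool();
translate([0, 0, 380]) picture_frame();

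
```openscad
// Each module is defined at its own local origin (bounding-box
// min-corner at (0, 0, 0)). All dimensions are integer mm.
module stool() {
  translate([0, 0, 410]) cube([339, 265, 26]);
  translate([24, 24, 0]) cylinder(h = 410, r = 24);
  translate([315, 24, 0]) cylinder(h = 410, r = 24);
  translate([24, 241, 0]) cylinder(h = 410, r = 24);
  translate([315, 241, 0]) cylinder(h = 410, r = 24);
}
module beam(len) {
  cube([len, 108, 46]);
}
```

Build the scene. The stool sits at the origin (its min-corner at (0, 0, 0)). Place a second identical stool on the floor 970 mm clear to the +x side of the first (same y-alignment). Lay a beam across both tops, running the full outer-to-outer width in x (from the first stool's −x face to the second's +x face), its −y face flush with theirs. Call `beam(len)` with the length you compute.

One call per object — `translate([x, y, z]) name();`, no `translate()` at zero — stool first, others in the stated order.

stool();
translate([1309, 0, 0]) stool();
translate([0, 0, 436]) beam(1648);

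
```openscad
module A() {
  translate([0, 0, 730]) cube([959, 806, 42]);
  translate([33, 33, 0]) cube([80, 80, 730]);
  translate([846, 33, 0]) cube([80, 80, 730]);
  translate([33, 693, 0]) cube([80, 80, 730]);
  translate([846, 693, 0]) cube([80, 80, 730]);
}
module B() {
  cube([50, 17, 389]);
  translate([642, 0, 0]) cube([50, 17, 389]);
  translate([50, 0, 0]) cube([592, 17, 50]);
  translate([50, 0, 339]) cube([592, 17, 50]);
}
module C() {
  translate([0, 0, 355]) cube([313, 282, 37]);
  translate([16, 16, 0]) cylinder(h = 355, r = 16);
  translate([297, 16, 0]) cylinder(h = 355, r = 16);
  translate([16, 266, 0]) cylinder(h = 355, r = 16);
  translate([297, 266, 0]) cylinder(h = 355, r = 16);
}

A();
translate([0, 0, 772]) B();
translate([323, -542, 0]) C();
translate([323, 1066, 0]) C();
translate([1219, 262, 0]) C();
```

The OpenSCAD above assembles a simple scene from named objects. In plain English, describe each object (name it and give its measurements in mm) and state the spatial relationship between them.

A is a rectangular dining table. The top is 959×806×42 mm with its upper surface at z = 772 mm. It stands on four 80×80 mm square legs, each inset 33 mm from the nearest pair of top edges, running from the floor to the underside of the top.

B is a picture frame with a 592×289 mm rectangular opening (x by z) and a uniform 50 mm border on every side. Frame depth is 17 mm along y. It is built from two vertical stiles running the full outside height and two horizontal rails spanning the gap between the stiles.

C is a four-legged stool. The seat is a 313×282×37 mm slab whose top surface is at z = 392 mm; four round legs, each 32 mm in diameter, run from the floor (z = 0) to the underside of the seat, each leg's axis is inset half a diameter from the nearest pair of seat edges (so the leg's bounding box is flush with the corner).

The picture frame is on top of the table. Three stools sit around the table at the −y, +y, +x sides.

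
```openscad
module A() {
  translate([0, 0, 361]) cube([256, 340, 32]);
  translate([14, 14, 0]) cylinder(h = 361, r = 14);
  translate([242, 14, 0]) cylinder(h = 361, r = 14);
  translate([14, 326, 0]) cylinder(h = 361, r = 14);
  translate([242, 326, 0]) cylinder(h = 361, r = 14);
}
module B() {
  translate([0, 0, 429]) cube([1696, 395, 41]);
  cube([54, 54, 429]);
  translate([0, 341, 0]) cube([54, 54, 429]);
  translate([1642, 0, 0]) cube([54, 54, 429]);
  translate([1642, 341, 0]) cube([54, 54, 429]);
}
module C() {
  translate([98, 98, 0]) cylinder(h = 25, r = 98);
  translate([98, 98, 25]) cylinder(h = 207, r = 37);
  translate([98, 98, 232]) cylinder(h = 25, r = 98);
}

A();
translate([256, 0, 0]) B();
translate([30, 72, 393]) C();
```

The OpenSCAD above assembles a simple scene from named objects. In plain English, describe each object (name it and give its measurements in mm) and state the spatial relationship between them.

A is a simple wooden stool: a rectangular seat 256 mm (x) by 340 mm (y), 32 mm thick, top face at z = 393 mm, on four round legs, each 28 mm in diameter. The legs rest on z = 0, each leg's axis is inset half a diameter from the nearest pair of seat edges (so the leg's bounding box is flush with the corner).

B is a long wooden bench with a 1696 mm (x) × 395 mm (y) seat, 41 mm thick, its top surface 470 mm above the floor. Four 54 mm square legs at the seat corners, flush with the edges, run from z = 0 to the seat underside.

C is a spool: two coaxial disc flanges of radius 98 mm and thickness 25 mm, joined by a core cylinder of radius 37 mm and height 207 mm. The lower flange rests on z = 0 and the three cylinders share a vertical axis.

The bench is against the stool's +x side, with their −y faces flush. The spool is on top of the stool, centred.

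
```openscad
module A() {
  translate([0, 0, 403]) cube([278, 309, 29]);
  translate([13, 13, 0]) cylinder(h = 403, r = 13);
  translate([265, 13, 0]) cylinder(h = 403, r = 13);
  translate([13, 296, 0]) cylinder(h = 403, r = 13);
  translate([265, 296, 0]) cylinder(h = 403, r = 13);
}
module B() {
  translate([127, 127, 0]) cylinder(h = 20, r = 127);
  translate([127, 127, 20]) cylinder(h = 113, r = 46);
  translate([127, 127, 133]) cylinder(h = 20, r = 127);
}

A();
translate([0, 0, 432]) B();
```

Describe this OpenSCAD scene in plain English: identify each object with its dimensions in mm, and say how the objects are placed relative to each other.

A is a simple wooden stool: a rectangular seat 278 mm (x) by 309 mm (y), 29 mm thick, top face at z = 432 mm, on four round legs, each 26 mm in diameter. The legs rest on z = 0, each leg's axis is inset half a diameter from the nearest pair of seat edges (so the leg's bounding box is flush with the corner).

B is a spool: two coaxial disc flanges of radius 127 mm and thickness 20 mm, joined by a core cylinder of radius 46 mm and height 113 mm. The lower flange rests on z = 0 and the three cylinders share a vertical axis.

The spool is on top of the stool.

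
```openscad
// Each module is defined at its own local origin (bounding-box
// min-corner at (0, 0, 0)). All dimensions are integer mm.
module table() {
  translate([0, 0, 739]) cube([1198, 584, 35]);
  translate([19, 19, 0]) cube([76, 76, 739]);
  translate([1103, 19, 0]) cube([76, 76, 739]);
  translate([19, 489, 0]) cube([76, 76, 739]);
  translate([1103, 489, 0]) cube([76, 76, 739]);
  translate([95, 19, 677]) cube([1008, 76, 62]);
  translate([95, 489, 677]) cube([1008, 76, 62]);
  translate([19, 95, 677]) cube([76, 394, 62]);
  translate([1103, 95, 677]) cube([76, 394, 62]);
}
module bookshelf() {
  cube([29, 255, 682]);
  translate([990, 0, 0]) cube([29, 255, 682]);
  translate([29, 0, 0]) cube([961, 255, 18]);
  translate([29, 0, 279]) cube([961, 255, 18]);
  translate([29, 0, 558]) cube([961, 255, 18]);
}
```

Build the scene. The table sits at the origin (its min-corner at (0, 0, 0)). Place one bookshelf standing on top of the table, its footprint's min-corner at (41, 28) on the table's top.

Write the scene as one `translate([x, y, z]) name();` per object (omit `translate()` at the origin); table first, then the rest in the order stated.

table();
translate([41, 28, 774]) bookshelf();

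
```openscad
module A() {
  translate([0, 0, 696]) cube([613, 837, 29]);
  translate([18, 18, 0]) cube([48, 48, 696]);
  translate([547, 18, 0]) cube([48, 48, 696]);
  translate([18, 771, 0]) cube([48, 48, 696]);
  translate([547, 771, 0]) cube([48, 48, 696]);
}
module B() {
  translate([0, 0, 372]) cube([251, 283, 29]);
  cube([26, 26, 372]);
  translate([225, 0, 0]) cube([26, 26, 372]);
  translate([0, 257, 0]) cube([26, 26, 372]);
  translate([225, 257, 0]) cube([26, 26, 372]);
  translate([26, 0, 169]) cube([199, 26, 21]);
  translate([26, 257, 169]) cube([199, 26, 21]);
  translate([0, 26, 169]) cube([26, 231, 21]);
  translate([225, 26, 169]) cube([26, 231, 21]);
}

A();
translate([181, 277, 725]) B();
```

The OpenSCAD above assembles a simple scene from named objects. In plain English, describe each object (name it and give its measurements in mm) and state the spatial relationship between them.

A is a rectangular dining table. The top is 613×837×29 mm with its upper surface at z = 725 mm. It stands on four 48×48 mm square legs, each inset 18 mm from the nearest pair of top edges, running from the floor to the underside of the top.

B is a four-legged stool. The seat is 251×283 mm, 29 mm thick, top at z = 401 mm. It stands on four square legs, each 26×26 mm in cross-section, from z = 0 to the seat underside, each flush with a corner of the seat. Four stretchers, 26 mm wide and 21 mm tall, connect adjacent legs with their undersides at z = 169 mm, each running between the inner faces of the legs it joins and aligned with the legs' outer faces on the other axis.

The stool is on top of the table, centred.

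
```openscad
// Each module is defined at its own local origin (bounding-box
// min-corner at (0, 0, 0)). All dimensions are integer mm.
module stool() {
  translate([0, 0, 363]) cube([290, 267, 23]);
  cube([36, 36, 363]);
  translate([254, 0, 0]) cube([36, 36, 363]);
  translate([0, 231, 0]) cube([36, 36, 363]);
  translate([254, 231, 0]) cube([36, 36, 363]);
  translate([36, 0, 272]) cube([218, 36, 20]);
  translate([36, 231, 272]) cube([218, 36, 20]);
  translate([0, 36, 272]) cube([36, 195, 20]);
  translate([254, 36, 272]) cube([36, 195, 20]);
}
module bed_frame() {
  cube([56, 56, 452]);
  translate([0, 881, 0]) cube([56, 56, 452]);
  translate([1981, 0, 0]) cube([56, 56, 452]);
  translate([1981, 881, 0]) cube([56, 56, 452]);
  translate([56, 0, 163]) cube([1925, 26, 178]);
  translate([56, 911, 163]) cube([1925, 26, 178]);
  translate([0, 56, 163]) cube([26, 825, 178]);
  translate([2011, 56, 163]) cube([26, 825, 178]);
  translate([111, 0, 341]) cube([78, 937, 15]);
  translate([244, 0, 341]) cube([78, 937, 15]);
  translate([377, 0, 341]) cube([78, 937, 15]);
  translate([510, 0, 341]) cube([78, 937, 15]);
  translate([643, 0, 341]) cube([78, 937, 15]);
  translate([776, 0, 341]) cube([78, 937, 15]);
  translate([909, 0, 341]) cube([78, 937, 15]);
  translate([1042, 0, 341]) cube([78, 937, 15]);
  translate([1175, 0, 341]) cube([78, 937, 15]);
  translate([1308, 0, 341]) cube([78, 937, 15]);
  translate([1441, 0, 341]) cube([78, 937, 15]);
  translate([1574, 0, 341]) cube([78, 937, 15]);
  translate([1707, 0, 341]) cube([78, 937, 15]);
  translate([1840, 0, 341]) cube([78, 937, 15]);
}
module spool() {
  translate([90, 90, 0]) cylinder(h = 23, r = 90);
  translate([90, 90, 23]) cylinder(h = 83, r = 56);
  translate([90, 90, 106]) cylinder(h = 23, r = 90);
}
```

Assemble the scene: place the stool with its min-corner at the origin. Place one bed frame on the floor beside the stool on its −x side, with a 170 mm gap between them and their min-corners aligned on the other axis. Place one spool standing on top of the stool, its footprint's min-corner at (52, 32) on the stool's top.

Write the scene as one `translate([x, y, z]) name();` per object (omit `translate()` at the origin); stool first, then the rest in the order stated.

stool();
translate([-2207, 0, 0]) bed_frame();
translate([52, 32, 386]) spool();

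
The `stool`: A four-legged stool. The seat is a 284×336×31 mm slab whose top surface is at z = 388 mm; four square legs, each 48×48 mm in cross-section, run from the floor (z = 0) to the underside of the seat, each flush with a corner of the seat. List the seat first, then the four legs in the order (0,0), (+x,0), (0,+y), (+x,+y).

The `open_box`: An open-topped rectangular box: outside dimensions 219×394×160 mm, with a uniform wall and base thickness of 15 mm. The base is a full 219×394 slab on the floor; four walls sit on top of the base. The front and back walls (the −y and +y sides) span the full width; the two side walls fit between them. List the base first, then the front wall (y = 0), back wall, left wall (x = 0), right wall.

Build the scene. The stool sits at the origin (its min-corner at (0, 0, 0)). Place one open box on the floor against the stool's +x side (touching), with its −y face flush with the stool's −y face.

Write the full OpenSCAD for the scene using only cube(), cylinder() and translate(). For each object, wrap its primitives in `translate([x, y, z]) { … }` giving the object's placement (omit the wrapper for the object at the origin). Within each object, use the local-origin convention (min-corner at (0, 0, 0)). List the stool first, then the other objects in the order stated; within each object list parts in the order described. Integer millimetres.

translate([0, 0, 357]) cube([284, 336, 31]);
cube([48, 48, 357]);
translate([236, 0, 0]) cube([48, 48, 357]);
translate([0, 288, 0]) cube([48, 48, 357]);
translate([236, 288, 0]) cube([48, 48, 357]);
translate([284, 0, 0]) {
  cube([219, 394, 15]);
  translate([0, 0, 15]) cube([219, 15, 145]);
  translate([0, 379, 15]) cube([219, 15, 145]);
  translate([0, 15, 15]) cube([15, 364, 145]);
  translate([204, 15, 15]) cube([15, 364, 145]);
}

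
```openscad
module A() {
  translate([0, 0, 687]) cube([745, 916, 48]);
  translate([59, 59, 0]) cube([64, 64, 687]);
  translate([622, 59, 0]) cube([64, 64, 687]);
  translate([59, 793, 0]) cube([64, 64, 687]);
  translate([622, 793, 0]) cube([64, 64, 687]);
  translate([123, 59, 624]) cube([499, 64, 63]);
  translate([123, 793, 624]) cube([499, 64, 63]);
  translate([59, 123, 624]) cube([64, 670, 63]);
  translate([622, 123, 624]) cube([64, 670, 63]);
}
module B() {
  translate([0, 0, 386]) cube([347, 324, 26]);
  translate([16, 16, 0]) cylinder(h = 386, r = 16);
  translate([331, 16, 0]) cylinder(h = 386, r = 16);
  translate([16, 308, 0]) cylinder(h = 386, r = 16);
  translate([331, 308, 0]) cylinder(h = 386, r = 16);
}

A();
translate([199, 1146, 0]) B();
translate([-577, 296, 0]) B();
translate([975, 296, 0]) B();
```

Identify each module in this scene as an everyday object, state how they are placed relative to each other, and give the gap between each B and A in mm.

Each stool's nearest face is 230 mm from the table's bounding box.

A is a table. B is a stool. Three stools sit around the table at the +y, −x, +x sides. The gap between each stool and the table is 230 mm.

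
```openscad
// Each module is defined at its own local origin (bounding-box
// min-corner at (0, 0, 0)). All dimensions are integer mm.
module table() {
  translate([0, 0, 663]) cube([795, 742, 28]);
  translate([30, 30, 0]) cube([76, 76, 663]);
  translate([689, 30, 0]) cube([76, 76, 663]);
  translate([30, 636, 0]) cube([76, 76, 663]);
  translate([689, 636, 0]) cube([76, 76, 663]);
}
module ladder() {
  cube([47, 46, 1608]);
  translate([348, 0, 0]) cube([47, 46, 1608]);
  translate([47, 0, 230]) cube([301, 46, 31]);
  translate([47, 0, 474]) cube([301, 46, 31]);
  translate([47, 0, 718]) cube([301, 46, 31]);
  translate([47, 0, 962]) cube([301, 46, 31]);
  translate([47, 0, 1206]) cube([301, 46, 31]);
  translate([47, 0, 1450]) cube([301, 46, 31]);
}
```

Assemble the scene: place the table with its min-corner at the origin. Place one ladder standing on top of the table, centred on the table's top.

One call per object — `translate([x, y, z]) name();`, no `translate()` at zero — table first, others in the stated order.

table();
translate([200, 348, 691]) ladder();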